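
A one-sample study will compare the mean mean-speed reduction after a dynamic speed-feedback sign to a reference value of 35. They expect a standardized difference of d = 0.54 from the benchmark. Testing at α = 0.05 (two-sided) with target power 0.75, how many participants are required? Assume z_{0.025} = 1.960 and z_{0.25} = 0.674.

For a one-sample test: n = ((z_{α/2} + z_β) / d)².
z_{α/2} + z_β = 1.960 + 0.674 = 2.634.
n = (2.634 / 0.54)² = 4.878² = 23.79.
Round up.

n = 24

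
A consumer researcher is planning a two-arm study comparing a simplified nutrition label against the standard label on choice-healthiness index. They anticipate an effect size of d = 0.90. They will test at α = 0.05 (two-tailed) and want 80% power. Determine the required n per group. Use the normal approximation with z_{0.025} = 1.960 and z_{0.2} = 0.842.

For two independent groups with equal n: n = 2·((z_{α/2} + z_β) / d)².
z_{α/2} + z_β = 1.960 + 0.842 = 2.802.
n = 2 × (2.802 / 0.90)² = 2 × 3.113² = 2 × 9.69 = 19.4.
Round up to the next whole participant.

n = 20 per group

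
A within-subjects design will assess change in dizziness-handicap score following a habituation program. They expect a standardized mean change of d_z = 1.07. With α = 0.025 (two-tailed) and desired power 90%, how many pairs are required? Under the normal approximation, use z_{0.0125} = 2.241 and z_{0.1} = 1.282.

For a paired (one-sample on differences) test: n = ((z_{α/2} + z_β) / d)².
z_{α/2} + z_β = 2.241 + 1.282 = 3.523.
n = (3.523 / 1.07)² = 3.293² = 10.84.
Round up.

n = 11 pairs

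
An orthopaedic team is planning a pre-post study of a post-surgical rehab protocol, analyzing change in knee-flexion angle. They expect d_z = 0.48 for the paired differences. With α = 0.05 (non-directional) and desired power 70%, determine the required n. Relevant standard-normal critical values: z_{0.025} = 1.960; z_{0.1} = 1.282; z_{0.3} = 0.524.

For a paired (one-sample on differences) test: n = ((z_{α/2} + z_β) / d)².
z_{α/2} + z_β = 1.960 + 0.524 = 2.484.
n = (2.484 / 0.48)² = 5.175² = 26.78.
Round up.

n = 27 pairs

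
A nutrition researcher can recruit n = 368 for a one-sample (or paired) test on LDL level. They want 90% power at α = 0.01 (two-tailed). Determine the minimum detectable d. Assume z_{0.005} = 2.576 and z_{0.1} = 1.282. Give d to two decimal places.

d_min ≈ 0.20

For a single sample (or paired design) of n = 368: d_min = (z_{α/2} + z_β)/√n.
z-sum = 2.576 + 1.282 = 3.858.
d_min = 3.858 / √368 = 3.858 / 19.183 = 0.201.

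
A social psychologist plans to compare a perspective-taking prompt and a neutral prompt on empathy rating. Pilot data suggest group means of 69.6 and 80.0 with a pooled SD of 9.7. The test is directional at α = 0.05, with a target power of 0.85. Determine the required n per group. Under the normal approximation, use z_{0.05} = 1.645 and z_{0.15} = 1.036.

n = 13 per group

Cohen's d = |M₁ − M₂| / SD_pooled = |69.6 − 80.0| / 9.7 = 10.4 / 9.7 = 1.072.
For two independent groups with equal n: n = 2·((z_{α} + z_β) / d)².
z_{α} + z_β = 1.645 + 1.036 = 2.681.
n = 2 × (2.681 / 1.072)² = 2 × 2.501² = 2 × 6.25 = 12.5.
Round up to the next whole participant.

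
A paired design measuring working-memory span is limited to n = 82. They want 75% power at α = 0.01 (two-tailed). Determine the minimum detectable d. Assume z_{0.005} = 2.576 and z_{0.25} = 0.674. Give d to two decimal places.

d_min ≈ 0.36

For a single sample (or paired design) of n = 82: d_min = (z_{α/2} + z_β)/√n.
z-sum = 2.576 + 0.674 = 3.250.
d_min = 3.250 / √82 = 3.250 / 9.055 = 0.359.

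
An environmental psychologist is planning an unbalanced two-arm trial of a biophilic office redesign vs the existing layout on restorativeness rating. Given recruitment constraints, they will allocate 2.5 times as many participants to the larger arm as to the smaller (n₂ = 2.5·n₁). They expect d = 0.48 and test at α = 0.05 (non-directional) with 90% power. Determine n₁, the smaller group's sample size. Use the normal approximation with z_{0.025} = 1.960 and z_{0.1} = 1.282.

With allocation ratio k = n₂/n₁ = 2.5, Var(x̄₁−x̄₂) = σ²(1/n₁ + 1/(k·n₁)) = σ²·(k+1)/(k·n₁).
So n₁ = (1 + 1/k)·((z_{α/2} + z_β)/d)² = 1.400 × (3.242/0.48)².
n₁ = 1.400 × 45.62 = 63.9.
Round up: n₁ = 64, giving n₂ = 2.5 × 64 = 160.

n₁ = 64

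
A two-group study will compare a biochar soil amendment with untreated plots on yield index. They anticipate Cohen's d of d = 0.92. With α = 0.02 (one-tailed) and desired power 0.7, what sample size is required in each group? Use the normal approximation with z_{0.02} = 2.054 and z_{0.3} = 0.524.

n = 16 per group

For two independent groups with equal n: n = 2·((z_{α} + z_β) / d)².
z_{α} + z_β = 2.054 + 0.524 = 2.578.
n = 2 × (2.578 / 0.92)² = 2 × 2.802² = 2 × 7.85 = 15.7.
Round up to the next whole participant.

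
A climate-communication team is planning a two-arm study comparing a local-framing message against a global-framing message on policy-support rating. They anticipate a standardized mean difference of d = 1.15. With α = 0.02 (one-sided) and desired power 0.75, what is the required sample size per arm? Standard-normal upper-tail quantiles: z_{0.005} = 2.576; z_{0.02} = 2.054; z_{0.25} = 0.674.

For two independent groups with equal n: n = 2·((z_{α} + z_β) / d)².
z_{α} + z_β = 2.054 + 0.674 = 2.728.
n = 2 × (2.728 / 1.15)² = 2 × 2.372² = 2 × 5.63 = 11.3.
Round up to the next whole participant.

n = 12 per group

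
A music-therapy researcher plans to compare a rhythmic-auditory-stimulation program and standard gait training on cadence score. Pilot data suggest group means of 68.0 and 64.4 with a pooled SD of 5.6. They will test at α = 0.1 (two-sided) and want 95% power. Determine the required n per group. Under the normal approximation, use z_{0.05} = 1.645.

Cohen's d = |M₁ − M₂| / SD_pooled = |68.0 − 64.4| / 5.6 = 3.6 / 5.6 = 0.643.
For two independent groups with equal n: n = 2·((z_{α/2} + z_β) / d)².
z_{α/2} + z_β = 1.645 + 1.645 = 3.290.
n = 2 × (3.290 / 0.643)² = 2 × 5.117² = 2 × 26.18 = 52.4.
Round up to the next whole participant.

n = 53 per group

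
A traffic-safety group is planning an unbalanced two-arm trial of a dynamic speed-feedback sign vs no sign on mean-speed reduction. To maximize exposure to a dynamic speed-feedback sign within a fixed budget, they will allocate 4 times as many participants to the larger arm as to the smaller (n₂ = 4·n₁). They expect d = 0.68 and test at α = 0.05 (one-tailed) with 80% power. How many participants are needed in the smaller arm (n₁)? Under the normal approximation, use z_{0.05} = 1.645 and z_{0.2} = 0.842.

n₁ = 17

With allocation ratio k = n₂/n₁ = 4, Var(x̄₁−x̄₂) = σ²(1/n₁ + 1/(k·n₁)) = σ²·(k+1)/(k·n₁).
So n₁ = (1 + 1/k)·((z_{α} + z_β)/d)² = 1.250 × (2.487/0.68)².
n₁ = 1.250 × 13.38 = 16.7.
Round up: n₁ = 17, giving n₂ = 4 × 17 = 68.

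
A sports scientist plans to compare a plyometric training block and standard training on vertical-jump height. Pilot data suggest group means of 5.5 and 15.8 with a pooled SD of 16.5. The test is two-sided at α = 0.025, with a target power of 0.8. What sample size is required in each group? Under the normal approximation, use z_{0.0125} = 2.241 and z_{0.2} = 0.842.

n = 49 per group

Cohen's d = |M₁ − M₂| / SD_pooled = |5.5 − 15.8| / 16.5 = 10.3 / 16.5 = 0.624.
For two independent groups with equal n: n = 2·((z_{α/2} + z_β) / d)².
z_{α/2} + z_β = 2.241 + 0.842 = 3.083.
n = 2 × (3.083 / 0.624)² = 2 × 4.941² = 2 × 24.41 = 48.8.
Round up to the next whole participant.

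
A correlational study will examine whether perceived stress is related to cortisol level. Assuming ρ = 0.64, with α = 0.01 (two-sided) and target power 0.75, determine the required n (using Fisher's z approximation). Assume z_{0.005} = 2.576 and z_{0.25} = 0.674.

Fisher's z: C = ½·ln((1+r)/(1−r)) = ½·ln(4.5556) = 0.7582.
n = ((z_{α/2} + z_β)/C)² + 3.
(2.576 + 0.674) / 0.7582 = 3.250 / 0.7582 = 4.286.
n = 4.286² + 3 = 18.37 + 3 = 21.4.
Round up.

n = 22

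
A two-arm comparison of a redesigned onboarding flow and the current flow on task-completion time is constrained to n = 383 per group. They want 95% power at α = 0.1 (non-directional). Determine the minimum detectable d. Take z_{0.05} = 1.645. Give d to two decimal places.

d_min ≈ 0.24

For two independent groups of n = 383 each: d_min = (z_{α/2} + z_β)·√(2/n).
z-sum = 1.645 + 1.645 = 3.290.
d_min = 3.290 × √(2/383) = 3.290 × 0.0723 = 0.238.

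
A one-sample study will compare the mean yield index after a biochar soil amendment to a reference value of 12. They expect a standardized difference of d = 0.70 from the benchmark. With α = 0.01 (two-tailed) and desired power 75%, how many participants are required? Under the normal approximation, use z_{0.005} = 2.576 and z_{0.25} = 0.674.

n = 22

For a one-sample test: n = ((z_{α/2} + z_β) / d)².
z_{α/2} + z_β = 2.576 + 0.674 = 3.250.
n = (3.250 / 0.70)² = 4.643² = 21.56.
Round up.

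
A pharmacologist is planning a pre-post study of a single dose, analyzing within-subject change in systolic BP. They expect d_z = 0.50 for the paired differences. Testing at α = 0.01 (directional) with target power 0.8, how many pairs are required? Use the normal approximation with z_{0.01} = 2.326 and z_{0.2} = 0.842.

For a paired (one-sample on differences) test: n = ((z_{α} + z_β) / d)².
z_{α} + z_β = 2.326 + 0.842 = 3.168.
n = (3.168 / 0.50)² = 6.336² = 40.14.
Round up.

n = 41 pairs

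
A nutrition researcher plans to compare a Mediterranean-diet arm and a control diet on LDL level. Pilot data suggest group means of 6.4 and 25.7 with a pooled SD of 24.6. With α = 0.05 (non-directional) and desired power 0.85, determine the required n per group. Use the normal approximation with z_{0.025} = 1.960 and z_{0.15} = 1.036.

n = 30 per group

Cohen's d = |M₁ − M₂| / SD_pooled = |6.4 − 25.7| / 24.6 = 19.3 / 24.6 = 0.785.
For two independent groups with equal n: n = 2·((z_{α/2} + z_β) / d)².
z_{α/2} + z_β = 1.960 + 1.036 = 2.996.
n = 2 × (2.996 / 0.785)² = 2 × 3.817² = 2 × 14.57 = 29.1.
Round up to the next whole participant.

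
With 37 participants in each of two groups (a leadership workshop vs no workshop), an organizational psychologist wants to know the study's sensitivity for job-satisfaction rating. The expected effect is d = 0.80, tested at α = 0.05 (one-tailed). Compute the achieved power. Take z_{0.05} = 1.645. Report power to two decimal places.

power ≈ 0.96

For two equal groups, power = Φ(d·√(n/2) − z_{α}).
d·√(n/2) = 0.80 × √(37/2) = 0.80 × 4.301 = 3.441.
z_β = 3.441 − 1.645 = 1.796.
Power = Φ(1.796) = 0.964.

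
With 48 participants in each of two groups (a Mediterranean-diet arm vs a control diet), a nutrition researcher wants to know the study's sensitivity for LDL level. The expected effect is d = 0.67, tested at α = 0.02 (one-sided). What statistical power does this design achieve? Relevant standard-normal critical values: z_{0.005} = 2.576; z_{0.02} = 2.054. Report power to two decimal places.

For two equal groups, power = Φ(d·√(n/2) − z_{α}).
d·√(n/2) = 0.67 × √(48/2) = 0.67 × 4.899 = 3.282.
z_β = 3.282 − 2.054 = 1.228.
Power = Φ(1.228) = 0.890.

power ≈ 0.89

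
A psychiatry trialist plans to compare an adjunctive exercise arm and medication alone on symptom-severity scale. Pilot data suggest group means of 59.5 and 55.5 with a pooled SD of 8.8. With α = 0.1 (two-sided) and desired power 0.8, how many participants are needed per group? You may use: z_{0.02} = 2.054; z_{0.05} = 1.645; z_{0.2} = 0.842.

n = 60 per group

Cohen's d = |M₁ − M₂| / SD_pooled = |59.5 − 55.5| / 8.8 = 4.0 / 8.8 = 0.455.
For two independent groups with equal n: n = 2·((z_{α/2} + z_β) / d)².
z_{α/2} + z_β = 1.645 + 0.842 = 2.487.
n = 2 × (2.487 / 0.455)² = 2 × 5.466² = 2 × 29.88 = 59.8.
Round up to the next whole participant.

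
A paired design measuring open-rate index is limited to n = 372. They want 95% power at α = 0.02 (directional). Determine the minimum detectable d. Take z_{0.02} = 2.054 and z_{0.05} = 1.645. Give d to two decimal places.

For a single sample (or paired design) of n = 372: d_min = (z_{α} + z_β)/√n.
z-sum = 2.054 + 1.645 = 3.699.
d_min = 3.699 / √372 = 3.699 / 19.287 = 0.192.

d_min ≈ 0.19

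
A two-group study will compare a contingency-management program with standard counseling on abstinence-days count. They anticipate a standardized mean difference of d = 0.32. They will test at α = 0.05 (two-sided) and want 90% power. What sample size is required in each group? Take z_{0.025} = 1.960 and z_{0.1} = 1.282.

For two independent groups with equal n: n = 2·((z_{α/2} + z_β) / d)².
z_{α/2} + z_β = 1.960 + 1.282 = 3.242.
n = 2 × (3.242 / 0.32)² = 2 × 10.131² = 2 × 102.64 = 205.3.
Round up to the next whole participant.

n = 206 per group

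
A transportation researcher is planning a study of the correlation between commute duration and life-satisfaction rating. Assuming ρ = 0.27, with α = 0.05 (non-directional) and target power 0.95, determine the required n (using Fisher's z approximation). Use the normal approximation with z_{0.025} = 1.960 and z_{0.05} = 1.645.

n = 173

Fisher's z: C = ½·ln((1+r)/(1−r)) = ½·ln(1.7397) = 0.2769.
n = ((z_{α/2} + z_β)/C)² + 3.
(1.960 + 1.645) / 0.2769 = 3.605 / 0.2769 = 13.019.
n = 13.019² + 3 = 169.50 + 3 = 172.5.
Round up.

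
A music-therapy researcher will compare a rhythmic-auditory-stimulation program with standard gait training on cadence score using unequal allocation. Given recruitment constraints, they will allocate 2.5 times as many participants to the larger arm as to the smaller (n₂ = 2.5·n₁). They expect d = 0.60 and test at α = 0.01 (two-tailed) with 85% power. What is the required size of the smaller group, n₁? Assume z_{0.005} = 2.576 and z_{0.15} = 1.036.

With allocation ratio k = n₂/n₁ = 2.5, Var(x̄₁−x̄₂) = σ²(1/n₁ + 1/(k·n₁)) = σ²·(k+1)/(k·n₁).
So n₁ = (1 + 1/k)·((z_{α/2} + z_β)/d)² = 1.400 × (3.612/0.60)².
n₁ = 1.400 × 36.24 = 50.7.
Round up: n₁ = 51, giving n₂ = ⌈2.5 × 51⌉ = ⌈127.5⌉ = 128.

n₁ = 51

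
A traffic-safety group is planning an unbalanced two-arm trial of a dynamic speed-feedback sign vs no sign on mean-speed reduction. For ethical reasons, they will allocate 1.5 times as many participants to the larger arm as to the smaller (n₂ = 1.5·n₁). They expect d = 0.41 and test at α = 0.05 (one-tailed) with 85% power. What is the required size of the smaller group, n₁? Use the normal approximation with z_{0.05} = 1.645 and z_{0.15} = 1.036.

With allocation ratio k = n₂/n₁ = 1.5, Var(x̄₁−x̄₂) = σ²(1/n₁ + 1/(k·n₁)) = σ²·(k+1)/(k·n₁).
So n₁ = (1 + 1/k)·((z_{α} + z_β)/d)² = 1.667 × (2.681/0.41)².
n₁ = 1.667 × 42.76 = 71.3.
Round up: n₁ = 72, giving n₂ = 1.5 × 72 = 108.

n₁ = 72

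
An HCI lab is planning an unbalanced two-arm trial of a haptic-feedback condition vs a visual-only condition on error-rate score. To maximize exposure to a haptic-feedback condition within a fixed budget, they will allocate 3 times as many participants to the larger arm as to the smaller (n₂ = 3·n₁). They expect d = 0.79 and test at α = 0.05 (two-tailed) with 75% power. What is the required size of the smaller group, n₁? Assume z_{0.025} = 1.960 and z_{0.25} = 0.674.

With allocation ratio k = n₂/n₁ = 3, Var(x̄₁−x̄₂) = σ²(1/n₁ + 1/(k·n₁)) = σ²·(k+1)/(k·n₁).
So n₁ = (1 + 1/k)·((z_{α/2} + z_β)/d)² = 1.333 × (2.634/0.79)².
n₁ = 1.333 × 11.12 = 14.8.
Round up: n₁ = 15, giving n₂ = 3 × 15 = 45.

n₁ = 15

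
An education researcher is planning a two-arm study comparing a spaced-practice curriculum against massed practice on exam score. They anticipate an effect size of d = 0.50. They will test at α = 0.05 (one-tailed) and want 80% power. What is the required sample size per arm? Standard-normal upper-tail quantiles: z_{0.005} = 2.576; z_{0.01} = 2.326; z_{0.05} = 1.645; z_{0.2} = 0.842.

n = 50 per group

For two independent groups with equal n: n = 2·((z_{α} + z_β) / d)².
z_{α} + z_β = 1.645 + 0.842 = 2.487.
n = 2 × (2.487 / 0.50)² = 2 × 4.974² = 2 × 24.74 = 49.5.
Round up to the next whole participant.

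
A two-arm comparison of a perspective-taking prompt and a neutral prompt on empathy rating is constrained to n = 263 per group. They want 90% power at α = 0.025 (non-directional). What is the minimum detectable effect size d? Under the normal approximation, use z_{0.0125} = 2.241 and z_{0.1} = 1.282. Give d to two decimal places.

For two independent groups of n = 263 each: d_min = (z_{α/2} + z_β)·√(2/n).
z-sum = 2.241 + 1.282 = 3.523.
d_min = 3.523 × √(2/263) = 3.523 × 0.0872 = 0.307.

d_min ≈ 0.31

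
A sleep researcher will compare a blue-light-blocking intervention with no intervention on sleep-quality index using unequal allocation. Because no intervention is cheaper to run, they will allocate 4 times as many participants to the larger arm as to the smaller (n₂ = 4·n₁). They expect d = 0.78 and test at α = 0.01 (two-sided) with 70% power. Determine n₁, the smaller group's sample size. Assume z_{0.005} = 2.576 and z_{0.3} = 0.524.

n₁ = 20

With allocation ratio k = n₂/n₁ = 4, Var(x̄₁−x̄₂) = σ²(1/n₁ + 1/(k·n₁)) = σ²·(k+1)/(k·n₁).
So n₁ = (1 + 1/k)·((z_{α/2} + z_β)/d)² = 1.250 × (3.100/0.78)².
n₁ = 1.250 × 15.80 = 19.7.
Round up: n₁ = 20, giving n₂ = 4 × 20 = 80.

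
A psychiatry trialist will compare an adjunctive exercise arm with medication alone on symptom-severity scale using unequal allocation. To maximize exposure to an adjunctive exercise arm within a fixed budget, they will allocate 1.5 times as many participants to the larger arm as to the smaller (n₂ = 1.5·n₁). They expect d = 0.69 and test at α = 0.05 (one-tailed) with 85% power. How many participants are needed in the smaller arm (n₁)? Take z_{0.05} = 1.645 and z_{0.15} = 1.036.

With allocation ratio k = n₂/n₁ = 1.5, Var(x̄₁−x̄₂) = σ²(1/n₁ + 1/(k·n₁)) = σ²·(k+1)/(k·n₁).
So n₁ = (1 + 1/k)·((z_{α} + z_β)/d)² = 1.667 × (2.681/0.69)².
n₁ = 1.667 × 15.10 = 25.2.
Round up: n₁ = 26, giving n₂ = 1.5 × 26 = 39.

n₁ = 26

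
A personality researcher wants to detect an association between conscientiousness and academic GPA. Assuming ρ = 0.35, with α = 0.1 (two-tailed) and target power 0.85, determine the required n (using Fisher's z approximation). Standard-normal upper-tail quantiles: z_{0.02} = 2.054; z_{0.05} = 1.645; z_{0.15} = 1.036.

Fisher's z: C = ½·ln((1+r)/(1−r)) = ½·ln(2.0769) = 0.3654.
n = ((z_{α/2} + z_β)/C)² + 3.
(1.645 + 1.036) / 0.3654 = 2.681 / 0.3654 = 7.337.
n = 7.337² + 3 = 53.83 + 3 = 56.8.
Round up.

n = 57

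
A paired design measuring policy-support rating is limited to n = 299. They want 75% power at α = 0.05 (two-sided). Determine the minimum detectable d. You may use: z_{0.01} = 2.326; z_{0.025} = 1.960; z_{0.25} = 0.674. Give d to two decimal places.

For a single sample (or paired design) of n = 299: d_min = (z_{α/2} + z_β)/√n.
z-sum = 1.960 + 0.674 = 2.634.
d_min = 2.634 / √299 = 2.634 / 17.292 = 0.152.

d_min ≈ 0.15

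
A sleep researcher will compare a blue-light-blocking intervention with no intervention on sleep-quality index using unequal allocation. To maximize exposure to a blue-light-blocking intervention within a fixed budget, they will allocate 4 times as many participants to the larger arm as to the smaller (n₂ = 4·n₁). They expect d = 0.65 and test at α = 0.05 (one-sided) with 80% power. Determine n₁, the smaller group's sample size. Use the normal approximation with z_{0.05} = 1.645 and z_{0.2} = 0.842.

n₁ = 19

With allocation ratio k = n₂/n₁ = 4, Var(x̄₁−x̄₂) = σ²(1/n₁ + 1/(k·n₁)) = σ²·(k+1)/(k·n₁).
So n₁ = (1 + 1/k)·((z_{α} + z_β)/d)² = 1.250 × (2.487/0.65)².
n₁ = 1.250 × 14.64 = 18.3.
Round up: n₁ = 19, giving n₂ = 4 × 19 = 76.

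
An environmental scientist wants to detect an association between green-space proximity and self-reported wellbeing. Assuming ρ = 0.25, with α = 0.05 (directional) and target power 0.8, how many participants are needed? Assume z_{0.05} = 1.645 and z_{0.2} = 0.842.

Fisher's z: C = ½·ln((1+r)/(1−r)) = ½·ln(1.6667) = 0.2554.
n = ((z_{α} + z_β)/C)² + 3.
(1.645 + 0.842) / 0.2554 = 2.487 / 0.2554 = 9.738.
n = 9.738² + 3 = 94.82 + 3 = 97.8.
Round up.

n = 98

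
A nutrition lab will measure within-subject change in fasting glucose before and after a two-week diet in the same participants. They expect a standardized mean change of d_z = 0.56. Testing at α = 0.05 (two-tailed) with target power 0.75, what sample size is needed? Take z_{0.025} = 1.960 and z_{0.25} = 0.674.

For a paired (one-sample on differences) test: n = ((z_{α/2} + z_β) / d)².
z_{α/2} + z_β = 1.960 + 0.674 = 2.634.
n = (2.634 / 0.56)² = 4.704² = 22.12.
Round up.

n = 23 pairs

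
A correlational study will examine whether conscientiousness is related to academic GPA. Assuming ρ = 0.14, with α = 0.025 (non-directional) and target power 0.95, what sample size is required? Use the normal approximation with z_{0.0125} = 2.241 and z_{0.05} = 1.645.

n = 764

Fisher's z: C = ½·ln((1+r)/(1−r)) = ½·ln(1.3256) = 0.1409.
n = ((z_{α/2} + z_β)/C)² + 3.
(2.241 + 1.645) / 0.1409 = 3.886 / 0.1409 = 27.580.
n = 27.580² + 3 = 760.65 + 3 = 763.6.
Round up.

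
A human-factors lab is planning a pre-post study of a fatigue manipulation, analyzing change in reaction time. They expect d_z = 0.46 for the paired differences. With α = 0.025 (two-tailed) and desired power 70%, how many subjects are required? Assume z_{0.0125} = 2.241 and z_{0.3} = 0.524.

For a paired (one-sample on differences) test: n = ((z_{α/2} + z_β) / d)².
z_{α/2} + z_β = 2.241 + 0.524 = 2.765.
n = (2.765 / 0.46)² = 6.011² = 36.13.
Round up.

n = 37 pairs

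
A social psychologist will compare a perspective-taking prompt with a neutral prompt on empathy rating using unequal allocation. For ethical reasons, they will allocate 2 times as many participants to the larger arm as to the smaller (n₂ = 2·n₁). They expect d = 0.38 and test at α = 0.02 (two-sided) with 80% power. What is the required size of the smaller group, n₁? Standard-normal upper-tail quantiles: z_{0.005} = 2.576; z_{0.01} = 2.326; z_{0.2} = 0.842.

n₁ = 105

With allocation ratio k = n₂/n₁ = 2, Var(x̄₁−x̄₂) = σ²(1/n₁ + 1/(k·n₁)) = σ²·(k+1)/(k·n₁).
So n₁ = (1 + 1/k)·((z_{α/2} + z_β)/d)² = 1.500 × (3.168/0.38)².
n₁ = 1.500 × 69.50 = 104.3.
Round up: n₁ = 105, giving n₂ = 2 × 105 = 210.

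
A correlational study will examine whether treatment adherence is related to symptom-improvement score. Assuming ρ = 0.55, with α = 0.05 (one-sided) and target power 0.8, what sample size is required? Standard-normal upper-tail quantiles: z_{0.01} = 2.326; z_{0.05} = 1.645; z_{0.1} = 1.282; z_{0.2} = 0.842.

Fisher's z: C = ½·ln((1+r)/(1−r)) = ½·ln(3.4444) = 0.6184.
n = ((z_{α} + z_β)/C)² + 3.
(1.645 + 0.842) / 0.6184 = 2.487 / 0.6184 = 4.022.
n = 4.022² + 3 = 16.17 + 3 = 19.2.
Round up.

n = 20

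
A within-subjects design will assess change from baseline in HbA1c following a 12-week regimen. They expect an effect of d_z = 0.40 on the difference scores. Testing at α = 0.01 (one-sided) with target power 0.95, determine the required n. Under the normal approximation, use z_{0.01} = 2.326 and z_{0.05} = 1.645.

For a paired (one-sample on differences) test: n = ((z_{α} + z_β) / d)².
z_{α} + z_β = 2.326 + 1.645 = 3.971.
n = (3.971 / 0.40)² = 9.928² = 98.56.
Round up.

n = 99 pairs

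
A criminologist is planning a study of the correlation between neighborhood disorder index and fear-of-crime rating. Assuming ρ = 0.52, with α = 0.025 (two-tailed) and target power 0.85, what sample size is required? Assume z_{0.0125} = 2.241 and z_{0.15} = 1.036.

Fisher's z: C = ½·ln((1+r)/(1−r)) = ½·ln(3.1667) = 0.5763.
n = ((z_{α/2} + z_β)/C)² + 3.
(2.241 + 1.036) / 0.5763 = 3.277 / 0.5763 = 5.686.
n = 5.686² + 3 = 32.33 + 3 = 35.3.
Round up.

n = 36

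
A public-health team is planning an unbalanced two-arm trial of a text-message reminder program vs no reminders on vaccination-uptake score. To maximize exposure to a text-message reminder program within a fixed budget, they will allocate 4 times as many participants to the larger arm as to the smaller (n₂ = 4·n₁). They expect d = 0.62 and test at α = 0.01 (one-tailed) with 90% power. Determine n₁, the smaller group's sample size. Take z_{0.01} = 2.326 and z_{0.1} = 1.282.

With allocation ratio k = n₂/n₁ = 4, Var(x̄₁−x̄₂) = σ²(1/n₁ + 1/(k·n₁)) = σ²·(k+1)/(k·n₁).
So n₁ = (1 + 1/k)·((z_{α} + z_β)/d)² = 1.250 × (3.608/0.62)².
n₁ = 1.250 × 33.86 = 42.3.
Round up: n₁ = 43, giving n₂ = 4 × 43 = 172.

n₁ = 43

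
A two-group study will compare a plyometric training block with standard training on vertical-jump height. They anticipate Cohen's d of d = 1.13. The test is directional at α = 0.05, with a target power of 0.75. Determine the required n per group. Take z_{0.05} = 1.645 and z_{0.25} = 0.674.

For two independent groups with equal n: n = 2·((z_{α} + z_β) / d)².
z_{α} + z_β = 1.645 + 0.674 = 2.319.
n = 2 × (2.319 / 1.13)² = 2 × 2.052² = 2 × 4.21 = 8.4.
Round up to the next whole participant.

n = 9 per group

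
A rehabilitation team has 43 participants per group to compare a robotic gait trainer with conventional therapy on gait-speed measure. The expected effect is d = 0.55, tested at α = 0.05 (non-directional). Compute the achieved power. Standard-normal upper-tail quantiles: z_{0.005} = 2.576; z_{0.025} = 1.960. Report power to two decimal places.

power ≈ 0.72

For two equal groups, power = Φ(d·√(n/2) − z_{α/2}).
d·√(n/2) = 0.55 × √(43/2) = 0.55 × 4.637 = 2.550.
z_β = 2.550 − 1.960 = 0.590.
Power = Φ(0.590) = 0.722.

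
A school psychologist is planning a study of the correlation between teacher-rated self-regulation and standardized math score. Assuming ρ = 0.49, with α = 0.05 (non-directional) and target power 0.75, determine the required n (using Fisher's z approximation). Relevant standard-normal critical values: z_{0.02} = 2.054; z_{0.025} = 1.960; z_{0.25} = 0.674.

Fisher's z: C = ½·ln((1+r)/(1−r)) = ½·ln(2.9216) = 0.5361.
n = ((z_{α/2} + z_β)/C)² + 3.
(1.960 + 0.674) / 0.5361 = 2.634 / 0.5361 = 4.913.
n = 4.913² + 3 = 24.14 + 3 = 27.1.
Round up.

n = 28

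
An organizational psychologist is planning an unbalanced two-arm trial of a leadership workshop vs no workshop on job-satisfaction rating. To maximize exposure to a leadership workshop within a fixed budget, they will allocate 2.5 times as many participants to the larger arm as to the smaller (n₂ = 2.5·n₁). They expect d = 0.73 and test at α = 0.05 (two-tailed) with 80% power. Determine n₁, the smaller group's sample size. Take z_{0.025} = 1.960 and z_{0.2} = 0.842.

n₁ = 21

With allocation ratio k = n₂/n₁ = 2.5, Var(x̄₁−x̄₂) = σ²(1/n₁ + 1/(k·n₁)) = σ²·(k+1)/(k·n₁).
So n₁ = (1 + 1/k)·((z_{α/2} + z_β)/d)² = 1.400 × (2.802/0.73)².
n₁ = 1.400 × 14.73 = 20.6.
Round up: n₁ = 21, giving n₂ = ⌈2.5 × 21⌉ = ⌈52.5⌉ = 53.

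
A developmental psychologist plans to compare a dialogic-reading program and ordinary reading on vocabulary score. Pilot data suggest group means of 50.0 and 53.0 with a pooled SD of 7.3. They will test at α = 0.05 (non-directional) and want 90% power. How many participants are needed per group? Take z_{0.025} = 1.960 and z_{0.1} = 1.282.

n = 125 per group

Cohen's d = |M₁ − M₂| / SD_pooled = |50.0 − 53.0| / 7.3 = 3.0 / 7.3 = 0.411.
For two independent groups with equal n: n = 2·((z_{α/2} + z_β) / d)².
z_{α/2} + z_β = 1.960 + 1.282 = 3.242.
n = 2 × (3.242 / 0.411)² = 2 × 7.888² = 2 × 62.22 = 124.4.
Round up to the next whole participant.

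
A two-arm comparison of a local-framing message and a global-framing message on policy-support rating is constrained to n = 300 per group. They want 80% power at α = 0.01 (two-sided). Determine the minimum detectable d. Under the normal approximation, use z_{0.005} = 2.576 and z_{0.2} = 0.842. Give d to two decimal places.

For two independent groups of n = 300 each: d_min = (z_{α/2} + z_β)·√(2/n).
z-sum = 2.576 + 0.842 = 3.418.
d_min = 3.418 × √(2/300) = 3.418 × 0.0816 = 0.279.

d_min ≈ 0.28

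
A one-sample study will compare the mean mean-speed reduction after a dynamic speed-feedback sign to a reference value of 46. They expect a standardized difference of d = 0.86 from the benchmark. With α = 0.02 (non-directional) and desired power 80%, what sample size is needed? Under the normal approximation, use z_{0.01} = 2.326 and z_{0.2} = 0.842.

n = 14

For a one-sample test: n = ((z_{α/2} + z_β) / d)².
z_{α/2} + z_β = 2.326 + 0.842 = 3.168.
n = (3.168 / 0.86)² = 3.684² = 13.57.
Round up.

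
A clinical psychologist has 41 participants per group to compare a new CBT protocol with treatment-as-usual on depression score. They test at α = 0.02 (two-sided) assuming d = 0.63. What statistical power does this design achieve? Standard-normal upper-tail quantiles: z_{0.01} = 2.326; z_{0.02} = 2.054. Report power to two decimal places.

power ≈ 0.70

For two equal groups, power = Φ(d·√(n/2) − z_{α/2}).
d·√(n/2) = 0.63 × √(41/2) = 0.63 × 4.528 = 2.852.
z_β = 2.852 − 2.326 = 0.526.
Power = Φ(0.526) = 0.701.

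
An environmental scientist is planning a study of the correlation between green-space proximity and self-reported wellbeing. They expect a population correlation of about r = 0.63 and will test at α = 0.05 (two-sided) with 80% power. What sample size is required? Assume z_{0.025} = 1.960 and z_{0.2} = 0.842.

n = 18

Fisher's z: C = ½·ln((1+r)/(1−r)) = ½·ln(4.4054) = 0.7414.
n = ((z_{α/2} + z_β)/C)² + 3.
(1.960 + 0.842) / 0.7414 = 2.802 / 0.7414 = 3.779.
n = 3.779² + 3 = 14.28 + 3 = 17.3.
Round up.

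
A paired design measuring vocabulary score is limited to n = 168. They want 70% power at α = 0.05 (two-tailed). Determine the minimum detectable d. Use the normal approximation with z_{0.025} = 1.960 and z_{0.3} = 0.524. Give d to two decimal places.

For a single sample (or paired design) of n = 168: d_min = (z_{α/2} + z_β)/√n.
z-sum = 1.960 + 0.524 = 2.484.
d_min = 2.484 / √168 = 2.484 / 12.961 = 0.192.

d_min ≈ 0.19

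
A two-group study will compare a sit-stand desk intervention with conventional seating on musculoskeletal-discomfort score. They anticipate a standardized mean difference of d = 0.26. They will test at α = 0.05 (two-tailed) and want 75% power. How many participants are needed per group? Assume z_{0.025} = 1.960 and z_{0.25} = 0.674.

n = 206 per group

For two independent groups with equal n: n = 2·((z_{α/2} + z_β) / d)².
z_{α/2} + z_β = 1.960 + 0.674 = 2.634.
n = 2 × (2.634 / 0.26)² = 2 × 10.131² = 2 × 102.63 = 205.3.
Round up to the next whole participant.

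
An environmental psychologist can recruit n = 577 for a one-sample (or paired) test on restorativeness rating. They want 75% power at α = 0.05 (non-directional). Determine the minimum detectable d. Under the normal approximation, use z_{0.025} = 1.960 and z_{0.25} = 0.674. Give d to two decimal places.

For a single sample (or paired design) of n = 577: d_min = (z_{α/2} + z_β)/√n.
z-sum = 1.960 + 0.674 = 2.634.
d_min = 2.634 / √577 = 2.634 / 24.021 = 0.110.

d_min ≈ 0.11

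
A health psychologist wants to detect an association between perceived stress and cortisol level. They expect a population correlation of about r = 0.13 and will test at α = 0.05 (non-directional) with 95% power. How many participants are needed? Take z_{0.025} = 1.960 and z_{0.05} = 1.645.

Fisher's z: C = ½·ln((1+r)/(1−r)) = ½·ln(1.2989) = 0.1307.
n = ((z_{α/2} + z_β)/C)² + 3.
(1.960 + 1.645) / 0.1307 = 3.605 / 0.1307 = 27.582.
n = 27.582² + 3 = 760.78 + 3 = 763.8.
Round up.

n = 764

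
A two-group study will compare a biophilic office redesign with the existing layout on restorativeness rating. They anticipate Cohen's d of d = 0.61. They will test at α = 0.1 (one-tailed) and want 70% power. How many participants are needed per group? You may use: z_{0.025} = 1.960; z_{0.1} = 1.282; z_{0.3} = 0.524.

For two independent groups with equal n: n = 2·((z_{α} + z_β) / d)².
z_{α} + z_β = 1.282 + 0.524 = 1.806.
n = 2 × (1.806 / 0.61)² = 2 × 2.961² = 2 × 8.77 = 17.5.
Round up to the next whole participant.

n = 18 per group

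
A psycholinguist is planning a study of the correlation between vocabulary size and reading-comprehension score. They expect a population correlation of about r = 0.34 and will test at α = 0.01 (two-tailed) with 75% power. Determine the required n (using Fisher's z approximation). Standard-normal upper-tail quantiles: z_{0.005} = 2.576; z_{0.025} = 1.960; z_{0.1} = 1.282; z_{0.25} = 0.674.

n = 88

Fisher's z: C = ½·ln((1+r)/(1−r)) = ½·ln(2.0303) = 0.3541.
n = ((z_{α/2} + z_β)/C)² + 3.
(2.576 + 0.674) / 0.3541 = 3.250 / 0.3541 = 9.178.
n = 9.178² + 3 = 84.24 + 3 = 87.2.
Round up.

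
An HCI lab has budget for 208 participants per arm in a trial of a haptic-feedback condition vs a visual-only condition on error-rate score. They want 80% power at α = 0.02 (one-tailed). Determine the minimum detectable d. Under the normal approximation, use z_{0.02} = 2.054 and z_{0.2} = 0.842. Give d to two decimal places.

d_min ≈ 0.28

For two independent groups of n = 208 each: d_min = (z_{α} + z_β)·√(2/n).
z-sum = 2.054 + 0.842 = 2.896.
d_min = 2.896 × √(2/208) = 2.896 × 0.0981 = 0.284.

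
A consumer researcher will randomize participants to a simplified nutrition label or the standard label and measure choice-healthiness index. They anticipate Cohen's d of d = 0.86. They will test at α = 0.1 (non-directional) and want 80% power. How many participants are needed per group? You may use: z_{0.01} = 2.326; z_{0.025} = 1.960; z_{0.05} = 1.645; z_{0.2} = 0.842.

For two independent groups with equal n: n = 2·((z_{α/2} + z_β) / d)².
z_{α/2} + z_β = 1.645 + 0.842 = 2.487.
n = 2 × (2.487 / 0.86)² = 2 × 2.892² = 2 × 8.36 = 16.7.
Round up to the next whole participant.

n = 17 per group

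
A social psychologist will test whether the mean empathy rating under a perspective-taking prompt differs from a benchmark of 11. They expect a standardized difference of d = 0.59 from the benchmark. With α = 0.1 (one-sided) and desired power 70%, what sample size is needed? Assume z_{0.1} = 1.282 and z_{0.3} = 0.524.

For a one-sample test: n = ((z_{α} + z_β) / d)².
z_{α} + z_β = 1.282 + 0.524 = 1.806.
n = (1.806 / 0.59)² = 3.061² = 9.37.
Round up.

n = 10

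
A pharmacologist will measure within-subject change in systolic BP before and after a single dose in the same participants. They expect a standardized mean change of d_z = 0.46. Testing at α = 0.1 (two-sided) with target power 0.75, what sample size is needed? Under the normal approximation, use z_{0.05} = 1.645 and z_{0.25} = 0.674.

For a paired (one-sample on differences) test: n = ((z_{α/2} + z_β) / d)².
z_{α/2} + z_β = 1.645 + 0.674 = 2.319.
n = (2.319 / 0.46)² = 5.041² = 25.41.
Round up.

n = 26 pairs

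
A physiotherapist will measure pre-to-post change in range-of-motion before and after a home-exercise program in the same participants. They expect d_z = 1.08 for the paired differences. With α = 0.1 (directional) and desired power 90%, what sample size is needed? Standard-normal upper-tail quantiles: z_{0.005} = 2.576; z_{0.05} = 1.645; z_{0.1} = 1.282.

For a paired (one-sample on differences) test: n = ((z_{α} + z_β) / d)².
z_{α} + z_β = 1.282 + 1.282 = 2.564.
n = (2.564 / 1.08)² = 2.374² = 5.64.
Round up.

n = 6 pairs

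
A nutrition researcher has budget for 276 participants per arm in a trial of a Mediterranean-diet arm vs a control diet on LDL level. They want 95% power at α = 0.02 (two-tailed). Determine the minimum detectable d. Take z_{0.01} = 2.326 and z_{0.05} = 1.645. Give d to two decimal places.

d_min ≈ 0.34

For two independent groups of n = 276 each: d_min = (z_{α/2} + z_β)·√(2/n).
z-sum = 2.326 + 1.645 = 3.971.
d_min = 3.971 × √(2/276) = 3.971 × 0.0851 = 0.338.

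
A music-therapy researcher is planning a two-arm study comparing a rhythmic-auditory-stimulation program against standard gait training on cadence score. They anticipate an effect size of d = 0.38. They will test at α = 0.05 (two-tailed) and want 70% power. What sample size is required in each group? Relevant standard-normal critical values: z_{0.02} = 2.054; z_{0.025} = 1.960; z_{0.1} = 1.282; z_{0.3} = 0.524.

n = 86 per group

For two independent groups with equal n: n = 2·((z_{α/2} + z_β) / d)².
z_{α/2} + z_β = 1.960 + 0.524 = 2.484.
n = 2 × (2.484 / 0.38)² = 2 × 6.537² = 2 × 42.73 = 85.5.
Round up to the next whole participant.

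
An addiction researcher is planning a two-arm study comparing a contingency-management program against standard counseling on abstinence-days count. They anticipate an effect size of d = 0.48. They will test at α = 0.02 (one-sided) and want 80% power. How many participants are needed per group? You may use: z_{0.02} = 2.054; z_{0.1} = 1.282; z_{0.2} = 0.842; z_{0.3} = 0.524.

n = 73 per group

For two independent groups with equal n: n = 2·((z_{α} + z_β) / d)².
z_{α} + z_β = 2.054 + 0.842 = 2.896.
n = 2 × (2.896 / 0.48)² = 2 × 6.033² = 2 × 36.40 = 72.8.
Round up to the next whole participant.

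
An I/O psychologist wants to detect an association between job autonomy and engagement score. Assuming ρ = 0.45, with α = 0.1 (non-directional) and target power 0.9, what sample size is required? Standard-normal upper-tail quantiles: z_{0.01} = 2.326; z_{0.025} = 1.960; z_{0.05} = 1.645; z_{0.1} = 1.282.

Fisher's z: C = ½·ln((1+r)/(1−r)) = ½·ln(2.6364) = 0.4847.
n = ((z_{α/2} + z_β)/C)² + 3.
(1.645 + 1.282) / 0.4847 = 2.927 / 0.4847 = 6.039.
n = 6.039² + 3 = 36.47 + 3 = 39.5.
Round up.

n = 40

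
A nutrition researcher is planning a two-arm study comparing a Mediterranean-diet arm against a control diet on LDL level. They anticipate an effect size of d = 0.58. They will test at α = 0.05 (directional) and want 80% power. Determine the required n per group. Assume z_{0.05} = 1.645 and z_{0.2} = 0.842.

n = 37 per group

For two independent groups with equal n: n = 2·((z_{α} + z_β) / d)².
z_{α} + z_β = 1.645 + 0.842 = 2.487.
n = 2 × (2.487 / 0.58)² = 2 × 4.288² = 2 × 18.39 = 36.8.
Round up to the next whole participant.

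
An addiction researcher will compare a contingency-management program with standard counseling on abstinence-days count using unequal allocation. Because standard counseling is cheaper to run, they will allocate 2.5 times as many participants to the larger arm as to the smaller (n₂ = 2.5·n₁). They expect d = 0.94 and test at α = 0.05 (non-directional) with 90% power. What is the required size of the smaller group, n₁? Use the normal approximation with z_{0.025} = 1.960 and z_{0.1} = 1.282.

n₁ = 17

With allocation ratio k = n₂/n₁ = 2.5, Var(x̄₁−x̄₂) = σ²(1/n₁ + 1/(k·n₁)) = σ²·(k+1)/(k·n₁).
So n₁ = (1 + 1/k)·((z_{α/2} + z_β)/d)² = 1.400 × (3.242/0.94)².
n₁ = 1.400 × 11.90 = 16.7.
Round up: n₁ = 17, giving n₂ = ⌈2.5 × 17⌉ = ⌈42.5⌉ = 43.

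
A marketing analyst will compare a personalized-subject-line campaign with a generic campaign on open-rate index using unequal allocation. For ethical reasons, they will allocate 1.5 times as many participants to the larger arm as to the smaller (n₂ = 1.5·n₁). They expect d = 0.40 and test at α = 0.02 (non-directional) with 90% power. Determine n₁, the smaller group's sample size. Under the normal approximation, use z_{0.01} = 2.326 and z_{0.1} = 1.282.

n₁ = 136

With allocation ratio k = n₂/n₁ = 1.5, Var(x̄₁−x̄₂) = σ²(1/n₁ + 1/(k·n₁)) = σ²·(k+1)/(k·n₁).
So n₁ = (1 + 1/k)·((z_{α/2} + z_β)/d)² = 1.667 × (3.608/0.40)².
n₁ = 1.667 × 81.36 = 135.6.
Round up: n₁ = 136, giving n₂ = 1.5 × 136 = 204.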